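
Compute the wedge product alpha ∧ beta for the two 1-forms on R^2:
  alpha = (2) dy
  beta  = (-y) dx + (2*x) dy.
alpha ∧ beta = (2*y) dx ∧ dy

Distribute the wedge, using dx_i ∧ dx_j = -dx_j ∧ dx_i and dx_i ∧ dx_i = 0. For each pair (i, j) with i < j, the coefficient of dx_i ∧ dx_j in alpha ∧ beta is (alpha_i * beta_j - alpha_j * beta_i). Collecting: alpha ∧ beta = (2*y) dx ∧ dy.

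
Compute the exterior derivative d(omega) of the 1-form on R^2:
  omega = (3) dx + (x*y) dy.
d(omega) = (y) dx ∧ dy

For a 1-form omega = sum_i f_i dx_i, the exterior derivative is
  d(omega) = sum_{i < j} (∂f_j/∂x_i - ∂f_i/∂x_j) dx_i ∧ dx_j.
  coefficient of dx ∧ dy: ∂f_2/∂x - ∂f_1/∂y = ∂(x*y)/∂x - ∂(3)/∂y = y
Assembling: d(omega) = (y) dx ∧ dy.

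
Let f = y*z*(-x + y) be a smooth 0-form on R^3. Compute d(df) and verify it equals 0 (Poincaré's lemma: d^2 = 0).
d(df) = 0

Step 1: df = sum_i (∂f/∂x_i) dx_i = (-y*z) dx + (z*(-x + 2*y)) dy + (y*(-x + y)) dz.
Step 2: Apply d again. Using the 1-form formula, the coefficient of dx ∧ dy in d(df) is ∂^2 f/∂x ∂y - ∂^2 f/∂y ∂x = (-z) - (-z) = 0 (equality of mixed partials for smooth f).
Similarly for dx ∧ dz and dy ∧ dz — all coefficients vanish. So d(df) = 0.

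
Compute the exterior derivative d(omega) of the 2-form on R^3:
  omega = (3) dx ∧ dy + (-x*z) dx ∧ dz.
d(omega) = 0

For a 2-form omega = sum_{i<j} g_{ij} dx_i ∧ dx_j, the exterior derivative is
  d(omega) = sum_{i<j} d(g_{ij}) ∧ dx_i ∧ dx_j = sum_{i<j, k} (∂g_{ij}/∂x_k) dx_k ∧ dx_i ∧ dx_j.
Expand each term, using dx_k ∧ dx_i ∧ dx_j = sgn(permutation) dx_{(a)} ∧ dx_{(b)} ∧ dx_{(c)} with (a < b < c) sorted:

Collecting like 3-forms: d(omega) = 0.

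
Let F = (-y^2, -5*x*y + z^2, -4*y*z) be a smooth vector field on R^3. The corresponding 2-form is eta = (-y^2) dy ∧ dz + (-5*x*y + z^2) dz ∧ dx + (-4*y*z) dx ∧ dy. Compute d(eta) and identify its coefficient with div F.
d(eta) = (-5*x - 4*y) dx ∧ dy ∧ dz; div F = -5*x - 4*y

For a 2-form in R^3 of the form above, applying d gives a 3-form with coefficient ∂P/∂x + ∂Q/∂y + ∂R/∂z:
  ∂P/∂x = 0
  ∂Q/∂y = -5*x
  ∂R/∂z = -4*y
Sum = -5*x - 4*y, which is exactly div F.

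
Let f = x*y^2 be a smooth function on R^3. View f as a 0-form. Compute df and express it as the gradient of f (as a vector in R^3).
df = (y^2) dx + (2*x*y) dy + (0) dz; grad f = (y^2, 2*x*y, 0)

For a 0-form f, d f = (∂f/∂x) dx + (∂f/∂y) dy + (∂f/∂z) dz. The components of the vector representation are exactly the entries of grad f in Cartesian coordinates:
  ∂f/∂x = y^2
  ∂f/∂y = 2*x*y
  ∂f/∂z = 0.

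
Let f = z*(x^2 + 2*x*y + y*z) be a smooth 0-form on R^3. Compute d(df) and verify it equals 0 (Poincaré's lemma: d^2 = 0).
d(df) = 0

Step 1: df = sum_i (∂f/∂x_i) dx_i = (2*z*(x + y)) dx + (z*(2*x + z)) dy + (x^2 + 2*x*y + 2*y*z) dz.
Step 2: Apply d again. Using the 1-form formula, the coefficient of dx ∧ dy in d(df) is ∂^2 f/∂x ∂y - ∂^2 f/∂y ∂x = (2*z) - (2*z) = 0 (equality of mixed partials for smooth f).
Similarly for dx ∧ dz and dy ∧ dz — all coefficients vanish. So d(df) = 0.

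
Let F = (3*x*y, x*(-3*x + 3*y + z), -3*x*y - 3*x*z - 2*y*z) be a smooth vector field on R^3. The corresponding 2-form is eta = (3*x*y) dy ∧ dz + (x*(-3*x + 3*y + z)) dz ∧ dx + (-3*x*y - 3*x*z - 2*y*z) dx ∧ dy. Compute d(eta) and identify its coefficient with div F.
d(eta) = (y) dx ∧ dy ∧ dz; div F = y

For a 2-form in R^3 of the form above, applying d gives a 3-form with coefficient ∂P/∂x + ∂Q/∂y + ∂R/∂z:
  ∂P/∂x = 3*y
  ∂Q/∂y = 3*x
  ∂R/∂z = -3*x - 2*y
Sum = y, which is exactly div F.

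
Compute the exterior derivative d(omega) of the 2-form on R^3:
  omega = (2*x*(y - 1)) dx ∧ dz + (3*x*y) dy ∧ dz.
d(omega) = (-2*x + 3*y) dx ∧ dy ∧ dz

For a 2-form omega = sum_{i<j} g_{ij} dx_i ∧ dx_j, the exterior derivative is
  d(omega) = sum_{i<j} d(g_{ij}) ∧ dx_i ∧ dx_j = sum_{i<j, k} (∂g_{ij}/∂x_k) dx_k ∧ dx_i ∧ dx_j.
Expand each term, using dx_k ∧ dx_i ∧ dx_j = sgn(permutation) dx_{(a)} ∧ dx_{(b)} ∧ dx_{(c)} with (a < b < c) sorted:
  d(2*x*(y - 1)) includes (∂/∂y)(2*x*(y - 1)) dy = (2*x) dy, which multiplied by dx ∧ dz gives (-2*x) dx ∧ dy ∧ dz
  d(3*x*y) includes (∂/∂x)(3*x*y) dx = (3*y) dx, which multiplied by dy ∧ dz gives (3*y) dx ∧ dy ∧ dz
Collecting like 3-forms: d(omega) = (-2*x + 3*y) dx ∧ dy ∧ dz.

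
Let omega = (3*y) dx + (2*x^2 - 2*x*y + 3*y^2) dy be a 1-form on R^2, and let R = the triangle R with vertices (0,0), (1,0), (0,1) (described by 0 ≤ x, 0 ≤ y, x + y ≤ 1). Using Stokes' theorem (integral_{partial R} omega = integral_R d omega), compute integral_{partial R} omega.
integral_(partial R) omega = -7/6

Stokes: integral_partial_R omega = integral_R d omega with d omega = (∂Q/∂x - ∂P/∂y) dx ∧ dy.
  ∂Q/∂x = 4*x - 2*y
  ∂P/∂y = 3
  integrand = ∂Q/∂x - ∂P/∂y = 4*x - 2*y - 3.
Integrating over R: integral_0^1 integral_0^{1-x} (4*x - 2*y - 3) dy dx = -7/6.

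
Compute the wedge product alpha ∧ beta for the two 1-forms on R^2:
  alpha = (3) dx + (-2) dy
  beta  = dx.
alpha ∧ beta = (2) dx ∧ dy

Distribute the wedge, using dx_i ∧ dx_j = -dx_j ∧ dx_i and dx_i ∧ dx_i = 0. For each pair (i, j) with i < j, the coefficient of dx_i ∧ dx_j in alpha ∧ beta is (alpha_i * beta_j - alpha_j * beta_i). Collecting: alpha ∧ beta = (2) dx ∧ dy.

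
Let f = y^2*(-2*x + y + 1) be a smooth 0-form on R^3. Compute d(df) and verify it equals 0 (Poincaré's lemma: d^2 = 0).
d(df) = 0

Step 1: df = sum_i (∂f/∂x_i) dx_i = (-2*y^2) dx + (y*(-4*x + 3*y + 2)) dy + (0) dz.
Step 2: Apply d again. Using the 1-form formula, the coefficient of dx ∧ dy in d(df) is ∂^2 f/∂x ∂y - ∂^2 f/∂y ∂x = (-4*y) - (-4*y) = 0 (equality of mixed partials for smooth f).
Similarly for dx ∧ dz and dy ∧ dz — all coefficients vanish. So d(df) = 0.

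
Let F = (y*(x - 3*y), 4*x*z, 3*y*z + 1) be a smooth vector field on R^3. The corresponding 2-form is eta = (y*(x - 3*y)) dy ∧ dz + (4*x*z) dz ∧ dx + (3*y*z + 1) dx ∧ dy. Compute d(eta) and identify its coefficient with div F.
d(eta) = (4*y) dx ∧ dy ∧ dz; div F = 4*y

For a 2-form in R^3 of the form above, applying d gives a 3-form with coefficient ∂P/∂x + ∂Q/∂y + ∂R/∂z:
  ∂P/∂x = y
  ∂Q/∂y = 0
  ∂R/∂z = 3*y
Sum = 4*y, which is exactly div F.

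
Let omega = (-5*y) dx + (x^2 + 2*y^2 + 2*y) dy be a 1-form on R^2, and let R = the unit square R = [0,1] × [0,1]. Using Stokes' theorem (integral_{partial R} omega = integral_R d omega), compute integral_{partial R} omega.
integral_(partial R) omega = 6

Stokes: integral_partial_R omega = integral_R d omega with d omega = (∂Q/∂x - ∂P/∂y) dx ∧ dy.
  ∂Q/∂x = 2*x
  ∂P/∂y = -5
  integrand = ∂Q/∂x - ∂P/∂y = 2*x + 5.
Integrating over R: integral_0^1 integral_0^1 (2*x + 5) dx dy = 6.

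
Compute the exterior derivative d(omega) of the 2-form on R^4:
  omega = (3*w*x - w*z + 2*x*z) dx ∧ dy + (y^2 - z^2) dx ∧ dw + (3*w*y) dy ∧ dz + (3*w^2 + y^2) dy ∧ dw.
d(omega) = (-w + 2*x) dx ∧ dy ∧ dz + (3*x - 2*y - z) dx ∧ dy ∧ dw + (2*z) dx ∧ dz ∧ dw + (3*y) dy ∧ dz ∧ dw

For a 2-form omega = sum_{i<j} g_{ij} dx_i ∧ dx_j, the exterior derivative is
  d(omega) = sum_{i<j} d(g_{ij}) ∧ dx_i ∧ dx_j = sum_{i<j, k} (∂g_{ij}/∂x_k) dx_k ∧ dx_i ∧ dx_j.
Expand each term, using dx_k ∧ dx_i ∧ dx_j = sgn(permutation) dx_{(a)} ∧ dx_{(b)} ∧ dx_{(c)} with (a < b < c) sorted:
  d(3*w*x - w*z + 2*x*z) includes (∂/∂z)(3*w*x - w*z + 2*x*z) dz = (-w + 2*x) dz, which multiplied by dx ∧ dy gives (-w + 2*x) dx ∧ dy ∧ dz
  d(3*w*x - w*z + 2*x*z) includes (∂/∂w)(3*w*x - w*z + 2*x*z) dw = (3*x - z) dw, which multiplied by dx ∧ dy gives (3*x - z) dx ∧ dy ∧ dw
  d(y^2 - z^2) includes (∂/∂y)(y^2 - z^2) dy = (2*y) dy, which multiplied by dx ∧ dw gives (-2*y) dx ∧ dy ∧ dw
  d(y^2 - z^2) includes (∂/∂z)(y^2 - z^2) dz = (-2*z) dz, which multiplied by dx ∧ dw gives (2*z) dx ∧ dz ∧ dw
  d(3*w*y) includes (∂/∂w)(3*w*y) dw = (3*y) dw, which multiplied by dy ∧ dz gives (3*y) dy ∧ dz ∧ dw
Collecting like 3-forms: d(omega) = (-w + 2*x) dx ∧ dy ∧ dz + (3*x - 2*y - z) dx ∧ dy ∧ dw + (2*z) dx ∧ dz ∧ dw + (3*y) dy ∧ dz ∧ dw.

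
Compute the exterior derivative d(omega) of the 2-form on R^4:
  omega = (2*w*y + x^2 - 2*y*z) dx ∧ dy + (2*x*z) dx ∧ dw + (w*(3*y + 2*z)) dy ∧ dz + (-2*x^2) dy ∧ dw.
d(omega) = (-2*y) dx ∧ dy ∧ dz + (-4*x + 2*y) dx ∧ dy ∧ dw + (-2*x) dx ∧ dz ∧ dw + (3*y + 2*z) dy ∧ dz ∧ dw

For a 2-form omega = sum_{i<j} g_{ij} dx_i ∧ dx_j, the exterior derivative is
  d(omega) = sum_{i<j} d(g_{ij}) ∧ dx_i ∧ dx_j = sum_{i<j, k} (∂g_{ij}/∂x_k) dx_k ∧ dx_i ∧ dx_j.
Expand each term, using dx_k ∧ dx_i ∧ dx_j = sgn(permutation) dx_{(a)} ∧ dx_{(b)} ∧ dx_{(c)} with (a < b < c) sorted:
  d(2*w*y + x^2 - 2*y*z) includes (∂/∂z)(2*w*y + x^2 - 2*y*z) dz = (-2*y) dz, which multiplied by dx ∧ dy gives (-2*y) dx ∧ dy ∧ dz
  d(2*w*y + x^2 - 2*y*z) includes (∂/∂w)(2*w*y + x^2 - 2*y*z) dw = (2*y) dw, which multiplied by dx ∧ dy gives (2*y) dx ∧ dy ∧ dw
  d(2*x*z) includes (∂/∂z)(2*x*z) dz = (2*x) dz, which multiplied by dx ∧ dw gives (-2*x) dx ∧ dz ∧ dw
  d(w*(3*y + 2*z)) includes (∂/∂w)(w*(3*y + 2*z)) dw = (3*y + 2*z) dw, which multiplied by dy ∧ dz gives (3*y + 2*z) dy ∧ dz ∧ dw
  d(-2*x^2) includes (∂/∂x)(-2*x^2) dx = (-4*x) dx, which multiplied by dy ∧ dw gives (-4*x) dx ∧ dy ∧ dw
Collecting like 3-forms: d(omega) = (-2*y) dx ∧ dy ∧ dz + (-4*x + 2*y) dx ∧ dy ∧ dw + (-2*x) dx ∧ dz ∧ dw + (3*y + 2*z) dy ∧ dz ∧ dw.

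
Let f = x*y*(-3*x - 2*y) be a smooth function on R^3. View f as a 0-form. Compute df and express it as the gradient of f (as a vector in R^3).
df = (2*y*(-3*x - y)) dx + (x*(-3*x - 4*y)) dy + (0) dz; grad f = (2*y*(-3*x - y), x*(-3*x - 4*y), 0)

For a 0-form f, d f = (∂f/∂x) dx + (∂f/∂y) dy + (∂f/∂z) dz. The components of the vector representation are exactly the entries of grad f in Cartesian coordinates:
  ∂f/∂x = 2*y*(-3*x - y)
  ∂f/∂y = x*(-3*x - 4*y)
  ∂f/∂z = 0.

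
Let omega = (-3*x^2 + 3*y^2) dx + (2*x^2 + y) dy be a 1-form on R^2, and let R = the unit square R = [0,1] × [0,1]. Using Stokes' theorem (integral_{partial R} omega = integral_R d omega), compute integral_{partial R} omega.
integral_(partial R) omega = -1

Stokes: integral_partial_R omega = integral_R d omega with d omega = (∂Q/∂x - ∂P/∂y) dx ∧ dy.
  ∂Q/∂x = 4*x
  ∂P/∂y = 6*y
  integrand = ∂Q/∂x - ∂P/∂y = 4*x - 6*y.
Integrating over R: integral_0^1 integral_0^1 (4*x - 6*y) dx dy = -1.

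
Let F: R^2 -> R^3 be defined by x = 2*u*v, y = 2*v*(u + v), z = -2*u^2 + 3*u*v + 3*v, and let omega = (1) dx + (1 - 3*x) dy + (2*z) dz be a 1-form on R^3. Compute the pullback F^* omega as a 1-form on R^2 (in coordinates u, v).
F^* omega = (16*u^3 - 36*u^2*v + 6*u*v^2 - 24*u*v + 18*v^2 + 4*v) du + (-12*u^3 + 6*u^2*v - 12*u^2 - 24*u*v^2 + 36*u*v + 4*u + 22*v) dv

Using F^*(f dg) = (f ∘ F) d(g ∘ F), substitute each coordinate x_i by F_i(u, v) in f_i, and replace dx_i by d F_i = (∂F_i/∂u) du + (∂F_i/∂v) dv.
  For the x component: f_1(F) = 1; d F_1 = (2*v) du + (2*u) dv
  For the y component: f_2(F) = -6*u*v + 1; d F_2 = (2*v) du + (2*u + 4*v) dv
  For the z component: f_3(F) = -4*u^2 + 6*u*v + 6*v; d F_3 = (-4*u + 3*v) du + (3*u + 3) dv
Combining and collecting du, dv coefficients:
  coeff of du: 16*u^3 - 36*u^2*v + 6*u*v^2 - 24*u*v + 18*v^2 + 4*v
  coeff of dv: -12*u^3 + 6*u^2*v - 12*u^2 - 24*u*v^2 + 36*u*v + 4*u + 22*v
F^* omega = (16*u^3 - 36*u^2*v + 6*u*v^2 - 24*u*v + 18*v^2 + 4*v) du + (-12*u^3 + 6*u^2*v - 12*u^2 - 24*u*v^2 + 36*u*v + 4*u + 22*v) dv.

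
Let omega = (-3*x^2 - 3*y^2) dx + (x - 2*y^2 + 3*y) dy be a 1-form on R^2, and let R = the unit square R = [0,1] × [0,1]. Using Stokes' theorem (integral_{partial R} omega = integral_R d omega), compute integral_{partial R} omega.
integral_(partial R) omega = 4

Stokes: integral_partial_R omega = integral_R d omega with d omega = (∂Q/∂x - ∂P/∂y) dx ∧ dy.
  ∂Q/∂x = 1
  ∂P/∂y = -6*y
  integrand = ∂Q/∂x - ∂P/∂y = 6*y + 1.
Integrating over R: integral_0^1 integral_0^1 (6*y + 1) dx dy = 4.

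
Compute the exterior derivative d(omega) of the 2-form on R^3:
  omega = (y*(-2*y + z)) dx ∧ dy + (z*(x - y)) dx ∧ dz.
d(omega) = (y + z) dx ∧ dy ∧ dz

For a 2-form omega = sum_{i<j} g_{ij} dx_i ∧ dx_j, the exterior derivative is
  d(omega) = sum_{i<j} d(g_{ij}) ∧ dx_i ∧ dx_j = sum_{i<j, k} (∂g_{ij}/∂x_k) dx_k ∧ dx_i ∧ dx_j.
Expand each term, using dx_k ∧ dx_i ∧ dx_j = sgn(permutation) dx_{(a)} ∧ dx_{(b)} ∧ dx_{(c)} with (a < b < c) sorted:
  d(y*(-2*y + z)) includes (∂/∂z)(y*(-2*y + z)) dz = (y) dz, which multiplied by dx ∧ dy gives (y) dx ∧ dy ∧ dz
  d(z*(x - y)) includes (∂/∂y)(z*(x - y)) dy = (-z) dy, which multiplied by dx ∧ dz gives (z) dx ∧ dy ∧ dz
Collecting like 3-forms: d(omega) = (y + z) dx ∧ dy ∧ dz.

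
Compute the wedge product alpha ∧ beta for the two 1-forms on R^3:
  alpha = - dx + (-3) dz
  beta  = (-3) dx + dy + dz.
alpha ∧ beta = (-1) dx ∧ dy + (-10) dx ∧ dz + (3) dy ∧ dz

Distribute the wedge, using dx_i ∧ dx_j = -dx_j ∧ dx_i and dx_i ∧ dx_i = 0. For each pair (i, j) with i < j, the coefficient of dx_i ∧ dx_j in alpha ∧ beta is (alpha_i * beta_j - alpha_j * beta_i). Collecting: alpha ∧ beta = (-1) dx ∧ dy + (-10) dx ∧ dz + (3) dy ∧ dz.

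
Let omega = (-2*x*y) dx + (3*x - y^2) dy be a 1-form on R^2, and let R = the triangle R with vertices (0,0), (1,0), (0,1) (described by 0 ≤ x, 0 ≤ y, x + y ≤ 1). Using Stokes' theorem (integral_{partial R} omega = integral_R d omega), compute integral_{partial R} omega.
integral_(partial R) omega = 11/6

Stokes: integral_partial_R omega = integral_R d omega with d omega = (∂Q/∂x - ∂P/∂y) dx ∧ dy.
  ∂Q/∂x = 3
  ∂P/∂y = -2*x
  integrand = ∂Q/∂x - ∂P/∂y = 2*x + 3.
Integrating over R: integral_0^1 integral_0^{1-x} (2*x + 3) dy dx = 11/6.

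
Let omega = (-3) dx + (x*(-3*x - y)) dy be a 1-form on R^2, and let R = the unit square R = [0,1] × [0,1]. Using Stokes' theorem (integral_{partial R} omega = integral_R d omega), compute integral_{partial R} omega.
integral_(partial R) omega = -7/2

Stokes: integral_partial_R omega = integral_R d omega with d omega = (∂Q/∂x - ∂P/∂y) dx ∧ dy.
  ∂Q/∂x = -6*x - y
  ∂P/∂y = 0
  integrand = ∂Q/∂x - ∂P/∂y = -6*x - y.
Integrating over R: integral_0^1 integral_0^1 (-6*x - y) dx dy = -7/2.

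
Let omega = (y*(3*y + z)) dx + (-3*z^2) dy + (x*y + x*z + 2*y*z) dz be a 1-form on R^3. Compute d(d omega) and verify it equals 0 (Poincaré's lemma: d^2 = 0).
d(d omega) = 0

Step 1: d omega = sum_{i<j} (∂f_j/∂x_i - ∂f_i/∂x_j) dx_i ∧ dx_j:
  coeff of dx ∧ dy: -6*y - z
  coeff of dx ∧ dz: z
  coeff of dy ∧ dz: x + 8*z
Step 2: Apply d again to each 2-form coefficient. The only possible 3-form in R^3 is dx ∧ dy ∧ dz, with coefficient
  ∂(coeff of dy∧dz)/∂x - ∂(coeff of dx∧dz)/∂y + ∂(coeff of dx∧dy)/∂z
  = ∂/∂x (x + 8*z) - ∂/∂y (z) + ∂/∂z (-6*y - z).
Each of these terms simplifies to sums of mixed partials that cancel in pairs. The result is 0 (by equality of mixed partials for smooth functions — Schwarz / Clairaut).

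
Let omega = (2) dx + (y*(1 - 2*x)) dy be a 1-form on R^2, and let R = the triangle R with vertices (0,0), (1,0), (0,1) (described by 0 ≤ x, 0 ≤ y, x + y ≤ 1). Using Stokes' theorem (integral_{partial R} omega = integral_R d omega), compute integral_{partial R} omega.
integral_(partial R) omega = -1/3

Stokes: integral_partial_R omega = integral_R d omega with d omega = (∂Q/∂x - ∂P/∂y) dx ∧ dy.
  ∂Q/∂x = -2*y
  ∂P/∂y = 0
  integrand = ∂Q/∂x - ∂P/∂y = -2*y.
Integrating over R: integral_0^1 integral_0^{1-x} (-2*y) dy dx = -1/3.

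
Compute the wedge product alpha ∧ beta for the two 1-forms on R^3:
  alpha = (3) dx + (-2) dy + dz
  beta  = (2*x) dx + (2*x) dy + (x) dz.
alpha ∧ beta = (10*x) dx ∧ dy + (x) dx ∧ dz + (-4*x) dy ∧ dz

Distribute the wedge, using dx_i ∧ dx_j = -dx_j ∧ dx_i and dx_i ∧ dx_i = 0. For each pair (i, j) with i < j, the coefficient of dx_i ∧ dx_j in alpha ∧ beta is (alpha_i * beta_j - alpha_j * beta_i). Collecting: alpha ∧ beta = (10*x) dx ∧ dy + (x) dx ∧ dz + (-4*x) dy ∧ dz.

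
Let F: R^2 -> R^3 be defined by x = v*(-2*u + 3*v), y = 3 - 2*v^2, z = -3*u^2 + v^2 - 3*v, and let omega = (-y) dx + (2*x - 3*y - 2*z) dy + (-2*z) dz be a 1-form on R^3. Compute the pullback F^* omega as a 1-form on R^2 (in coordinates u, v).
F^* omega = (-36*u^3 + 12*u*v^2 - 36*u*v - 4*v^3 + 6*v) du + (-12*u^2*v - 18*u^2 + 12*u*v^2 + 6*u - 32*v^3 - 6*v^2) dv

Using F^*(f dg) = (f ∘ F) d(g ∘ F), substitute each coordinate x_i by F_i(u, v) in f_i, and replace dx_i by d F_i = (∂F_i/∂u) du + (∂F_i/∂v) dv.
  For the x component: f_1(F) = 2*v^2 - 3; d F_1 = (-2*v) du + (-2*u + 6*v) dv
  For the y component: f_2(F) = 6*u^2 - 4*u*v + 10*v^2 + 6*v - 9; d F_2 = (0) du + (-4*v) dv
  For the z component: f_3(F) = 6*u^2 - 2*v^2 + 6*v; d F_3 = (-6*u) du + (2*v - 3) dv
Combining and collecting du, dv coefficients:
  coeff of du: -36*u^3 + 12*u*v^2 - 36*u*v - 4*v^3 + 6*v
  coeff of dv: -12*u^2*v - 18*u^2 + 12*u*v^2 + 6*u - 32*v^3 - 6*v^2
F^* omega = (-36*u^3 + 12*u*v^2 - 36*u*v - 4*v^3 + 6*v) du + (-12*u^2*v - 18*u^2 + 12*u*v^2 + 6*u - 32*v^3 - 6*v^2) dv.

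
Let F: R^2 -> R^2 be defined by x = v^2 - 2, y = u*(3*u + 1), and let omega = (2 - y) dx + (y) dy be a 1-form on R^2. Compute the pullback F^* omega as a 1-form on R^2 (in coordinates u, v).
F^* omega = (u*(18*u^2 + 9*u + 1)) du + (2*v*(-3*u^2 - u + 2)) dv

Using F^*(f dg) = (f ∘ F) d(g ∘ F), substitute each coordinate x_i by F_i(u, v) in f_i, and replace dx_i by d F_i = (∂F_i/∂u) du + (∂F_i/∂v) dv.
  For the x component: f_1(F) = -3*u^2 - u + 2; d F_1 = (0) du + (2*v) dv
  For the y component: f_2(F) = u*(3*u + 1); d F_2 = (6*u + 1) du + (0) dv
Combining and collecting du, dv coefficients:
  coeff of du: u*(18*u^2 + 9*u + 1)
  coeff of dv: 2*v*(-3*u^2 - u + 2)
F^* omega = (u*(18*u^2 + 9*u + 1)) du + (2*v*(-3*u^2 - u + 2)) dv.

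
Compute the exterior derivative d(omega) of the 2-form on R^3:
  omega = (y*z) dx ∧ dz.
d(omega) = (-z) dx ∧ dy ∧ dz

For a 2-form omega = sum_{i<j} g_{ij} dx_i ∧ dx_j, the exterior derivative is
  d(omega) = sum_{i<j} d(g_{ij}) ∧ dx_i ∧ dx_j = sum_{i<j, k} (∂g_{ij}/∂x_k) dx_k ∧ dx_i ∧ dx_j.
Expand each term, using dx_k ∧ dx_i ∧ dx_j = sgn(permutation) dx_{(a)} ∧ dx_{(b)} ∧ dx_{(c)} with (a < b < c) sorted:
  d(y*z) includes (∂/∂y)(y*z) dy = (z) dy, which multiplied by dx ∧ dz gives (-z) dx ∧ dy ∧ dz
Collecting like 3-forms: d(omega) = (-z) dx ∧ dy ∧ dz.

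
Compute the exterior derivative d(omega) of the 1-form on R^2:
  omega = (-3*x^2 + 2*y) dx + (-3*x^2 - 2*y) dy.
d(omega) = (-6*x - 2) dx ∧ dy

For a 1-form omega = sum_i f_i dx_i, the exterior derivative is
  d(omega) = sum_{i < j} (∂f_j/∂x_i - ∂f_i/∂x_j) dx_i ∧ dx_j.
  coefficient of dx ∧ dy: ∂f_2/∂x - ∂f_1/∂y = ∂(-3*x^2 - 2*y)/∂x - ∂(-3*x^2 + 2*y)/∂y = -6*x - 2
Assembling: d(omega) = (-6*x - 2) dx ∧ dy.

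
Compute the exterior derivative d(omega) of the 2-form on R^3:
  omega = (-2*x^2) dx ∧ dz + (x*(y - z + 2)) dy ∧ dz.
d(omega) = (y - z + 2) dx ∧ dy ∧ dz

For a 2-form omega = sum_{i<j} g_{ij} dx_i ∧ dx_j, the exterior derivative is
  d(omega) = sum_{i<j} d(g_{ij}) ∧ dx_i ∧ dx_j = sum_{i<j, k} (∂g_{ij}/∂x_k) dx_k ∧ dx_i ∧ dx_j.
Expand each term, using dx_k ∧ dx_i ∧ dx_j = sgn(permutation) dx_{(a)} ∧ dx_{(b)} ∧ dx_{(c)} with (a < b < c) sorted:
  d(x*(y - z + 2)) includes (∂/∂x)(x*(y - z + 2)) dx = (y - z + 2) dx, which multiplied by dy ∧ dz gives (y - z + 2) dx ∧ dy ∧ dz
Collecting like 3-forms: d(omega) = (y - z + 2) dx ∧ dy ∧ dz.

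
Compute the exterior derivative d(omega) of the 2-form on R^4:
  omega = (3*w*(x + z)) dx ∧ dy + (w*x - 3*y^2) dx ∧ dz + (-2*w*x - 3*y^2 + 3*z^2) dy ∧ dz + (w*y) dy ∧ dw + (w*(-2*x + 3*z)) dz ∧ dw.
d(omega) = (w + 6*y) dx ∧ dy ∧ dz + (3*x + 3*z) dx ∧ dy ∧ dw + (-2*w + x) dx ∧ dz ∧ dw + (-2*x) dy ∧ dz ∧ dw

For a 2-form omega = sum_{i<j} g_{ij} dx_i ∧ dx_j, the exterior derivative is
  d(omega) = sum_{i<j} d(g_{ij}) ∧ dx_i ∧ dx_j = sum_{i<j, k} (∂g_{ij}/∂x_k) dx_k ∧ dx_i ∧ dx_j.
Expand each term, using dx_k ∧ dx_i ∧ dx_j = sgn(permutation) dx_{(a)} ∧ dx_{(b)} ∧ dx_{(c)} with (a < b < c) sorted:
  d(3*w*(x + z)) includes (∂/∂z)(3*w*(x + z)) dz = (3*w) dz, which multiplied by dx ∧ dy gives (3*w) dx ∧ dy ∧ dz
  d(3*w*(x + z)) includes (∂/∂w)(3*w*(x + z)) dw = (3*x + 3*z) dw, which multiplied by dx ∧ dy gives (3*x + 3*z) dx ∧ dy ∧ dw
  d(w*x - 3*y^2) includes (∂/∂y)(w*x - 3*y^2) dy = (-6*y) dy, which multiplied by dx ∧ dz gives (6*y) dx ∧ dy ∧ dz
  d(w*x - 3*y^2) includes (∂/∂w)(w*x - 3*y^2) dw = (x) dw, which multiplied by dx ∧ dz gives (x) dx ∧ dz ∧ dw
  d(-2*w*x - 3*y^2 + 3*z^2) includes (∂/∂x)(-2*w*x - 3*y^2 + 3*z^2) dx = (-2*w) dx, which multiplied by dy ∧ dz gives (-2*w) dx ∧ dy ∧ dz
  d(-2*w*x - 3*y^2 + 3*z^2) includes (∂/∂w)(-2*w*x - 3*y^2 + 3*z^2) dw = (-2*x) dw, which multiplied by dy ∧ dz gives (-2*x) dy ∧ dz ∧ dw
  d(w*(-2*x + 3*z)) includes (∂/∂x)(w*(-2*x + 3*z)) dx = (-2*w) dx, which multiplied by dz ∧ dw gives (-2*w) dx ∧ dz ∧ dw
Collecting like 3-forms: d(omega) = (w + 6*y) dx ∧ dy ∧ dz + (3*x + 3*z) dx ∧ dy ∧ dw + (-2*w + x) dx ∧ dz ∧ dw + (-2*x) dy ∧ dz ∧ dw.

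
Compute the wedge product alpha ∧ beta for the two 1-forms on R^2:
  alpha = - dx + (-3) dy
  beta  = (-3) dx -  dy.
alpha ∧ beta = (-8) dx ∧ dy

Distribute the wedge, using dx_i ∧ dx_j = -dx_j ∧ dx_i and dx_i ∧ dx_i = 0. For each pair (i, j) with i < j, the coefficient of dx_i ∧ dx_j in alpha ∧ beta is (alpha_i * beta_j - alpha_j * beta_i). Collecting: alpha ∧ beta = (-8) dx ∧ dy.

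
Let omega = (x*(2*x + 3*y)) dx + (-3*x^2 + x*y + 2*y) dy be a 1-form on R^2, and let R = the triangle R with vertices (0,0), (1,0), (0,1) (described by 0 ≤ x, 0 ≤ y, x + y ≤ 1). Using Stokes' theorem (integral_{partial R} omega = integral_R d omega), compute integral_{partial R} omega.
integral_(partial R) omega = -4/3

Stokes: integral_partial_R omega = integral_R d omega with d omega = (∂Q/∂x - ∂P/∂y) dx ∧ dy.
  ∂Q/∂x = -6*x + y
  ∂P/∂y = 3*x
  integrand = ∂Q/∂x - ∂P/∂y = -9*x + y.
Integrating over R: integral_0^1 integral_0^{1-x} (-9*x + y) dy dx = -4/3.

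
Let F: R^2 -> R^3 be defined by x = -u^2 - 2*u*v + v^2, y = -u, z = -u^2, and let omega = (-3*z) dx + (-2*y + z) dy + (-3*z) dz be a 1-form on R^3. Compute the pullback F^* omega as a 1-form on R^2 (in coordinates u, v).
F^* omega = (u*(-12*u^2 - 6*u*v + u - 2)) du + (6*u^2*(-u + v)) dv

Using F^*(f dg) = (f ∘ F) d(g ∘ F), substitute each coordinate x_i by F_i(u, v) in f_i, and replace dx_i by d F_i = (∂F_i/∂u) du + (∂F_i/∂v) dv.
  For the x component: f_1(F) = 3*u^2; d F_1 = (-2*u - 2*v) du + (-2*u + 2*v) dv
  For the y component: f_2(F) = u*(2 - u); d F_2 = (-1) du + (0) dv
  For the z component: f_3(F) = 3*u^2; d F_3 = (-2*u) du + (0) dv
Combining and collecting du, dv coefficients:
  coeff of du: u*(-12*u^2 - 6*u*v + u - 2)
  coeff of dv: 6*u^2*(-u + v)
F^* omega = (u*(-12*u^2 - 6*u*v + u - 2)) du + (6*u^2*(-u + v)) dv.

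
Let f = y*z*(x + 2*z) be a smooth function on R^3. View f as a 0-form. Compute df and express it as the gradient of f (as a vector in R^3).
df = (y*z) dx + (z*(x + 2*z)) dy + (y*(x + 4*z)) dz; grad f = (y*z, z*(x + 2*z), y*(x + 4*z))

For a 0-form f, d f = (∂f/∂x) dx + (∂f/∂y) dy + (∂f/∂z) dz. The components of the vector representation are exactly the entries of grad f in Cartesian coordinates:
  ∂f/∂x = y*z
  ∂f/∂y = z*(x + 2*z)
  ∂f/∂z = y*(x + 4*z).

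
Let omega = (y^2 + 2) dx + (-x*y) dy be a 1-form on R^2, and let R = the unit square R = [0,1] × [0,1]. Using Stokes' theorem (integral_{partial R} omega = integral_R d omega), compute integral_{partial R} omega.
integral_(partial R) omega = -3/2

Stokes: integral_partial_R omega = integral_R d omega with d omega = (∂Q/∂x - ∂P/∂y) dx ∧ dy.
  ∂Q/∂x = -y
  ∂P/∂y = 2*y
  integrand = ∂Q/∂x - ∂P/∂y = -3*y.
Integrating over R: integral_0^1 integral_0^1 (-3*y) dx dy = -3/2.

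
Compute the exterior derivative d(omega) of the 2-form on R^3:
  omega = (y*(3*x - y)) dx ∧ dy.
d(omega) = 0

For a 2-form omega = sum_{i<j} g_{ij} dx_i ∧ dx_j, the exterior derivative is
  d(omega) = sum_{i<j} d(g_{ij}) ∧ dx_i ∧ dx_j = sum_{i<j, k} (∂g_{ij}/∂x_k) dx_k ∧ dx_i ∧ dx_j.
Expand each term, using dx_k ∧ dx_i ∧ dx_j = sgn(permutation) dx_{(a)} ∧ dx_{(b)} ∧ dx_{(c)} with (a < b < c) sorted:

Collecting like 3-forms: d(omega) = 0.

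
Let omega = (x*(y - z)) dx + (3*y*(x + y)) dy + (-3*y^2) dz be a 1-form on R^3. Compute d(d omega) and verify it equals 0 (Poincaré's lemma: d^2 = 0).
d(d omega) = 0

Step 1: d omega = sum_{i<j} (∂f_j/∂x_i - ∂f_i/∂x_j) dx_i ∧ dx_j:
  coeff of dx ∧ dy: -x + 3*y
  coeff of dx ∧ dz: x
  coeff of dy ∧ dz: -6*y
Step 2: Apply d again to each 2-form coefficient. The only possible 3-form in R^3 is dx ∧ dy ∧ dz, with coefficient
  ∂(coeff of dy∧dz)/∂x - ∂(coeff of dx∧dz)/∂y + ∂(coeff of dx∧dy)/∂z
  = ∂/∂x (-6*y) - ∂/∂y (x) + ∂/∂z (-x + 3*y).
Each of these terms simplifies to sums of mixed partials that cancel in pairs. The result is 0 (by equality of mixed partials for smooth functions — Schwarz / Clairaut).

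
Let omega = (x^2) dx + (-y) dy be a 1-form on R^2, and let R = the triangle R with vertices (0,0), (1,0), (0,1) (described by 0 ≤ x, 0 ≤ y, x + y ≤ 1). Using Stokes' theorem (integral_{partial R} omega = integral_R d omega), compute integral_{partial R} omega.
integral_(partial R) omega = 0

Stokes: integral_partial_R omega = integral_R d omega with d omega = (∂Q/∂x - ∂P/∂y) dx ∧ dy.
  ∂Q/∂x = 0
  ∂P/∂y = 0
  integrand = ∂Q/∂x - ∂P/∂y = 0.
Integrating over R: integral_0^1 integral_0^{1-x} (0) dy dx = 0.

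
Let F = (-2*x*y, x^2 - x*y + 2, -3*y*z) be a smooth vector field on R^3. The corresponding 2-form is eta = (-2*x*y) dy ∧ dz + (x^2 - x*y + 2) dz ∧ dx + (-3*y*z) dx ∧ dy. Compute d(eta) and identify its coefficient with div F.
d(eta) = (-x - 5*y) dx ∧ dy ∧ dz; div F = -x - 5*y

For a 2-form in R^3 of the form above, applying d gives a 3-form with coefficient ∂P/∂x + ∂Q/∂y + ∂R/∂z:
  ∂P/∂x = -2*y
  ∂Q/∂y = -x
  ∂R/∂z = -3*y
Sum = -x - 5*y, which is exactly div F.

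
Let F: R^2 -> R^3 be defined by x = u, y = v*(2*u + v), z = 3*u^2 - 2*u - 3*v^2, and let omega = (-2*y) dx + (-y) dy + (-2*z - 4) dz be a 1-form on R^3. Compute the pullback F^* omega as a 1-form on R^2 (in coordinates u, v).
F^* omega = (-36*u^3 + 36*u^2 + 32*u*v^2 - 4*u*v - 32*u - 2*v^3 - 14*v^2 + 8) du + (2*v*(16*u^2 - 3*u*v - 12*u - 19*v^2 + 12)) dv

Using F^*(f dg) = (f ∘ F) d(g ∘ F), substitute each coordinate x_i by F_i(u, v) in f_i, and replace dx_i by d F_i = (∂F_i/∂u) du + (∂F_i/∂v) dv.
  For the x component: f_1(F) = 2*v*(-2*u - v); d F_1 = (1) du + (0) dv
  For the y component: f_2(F) = v*(-2*u - v); d F_2 = (2*v) du + (2*u + 2*v) dv
  For the z component: f_3(F) = -6*u^2 + 4*u + 6*v^2 - 4; d F_3 = (6*u - 2) du + (-6*v) dv
Combining and collecting du, dv coefficients:
  coeff of du: -36*u^3 + 36*u^2 + 32*u*v^2 - 4*u*v - 32*u - 2*v^3 - 14*v^2 + 8
  coeff of dv: 2*v*(16*u^2 - 3*u*v - 12*u - 19*v^2 + 12)
F^* omega = (-36*u^3 + 36*u^2 + 32*u*v^2 - 4*u*v - 32*u - 2*v^3 - 14*v^2 + 8) du + (2*v*(16*u^2 - 3*u*v - 12*u - 19*v^2 + 12)) dv.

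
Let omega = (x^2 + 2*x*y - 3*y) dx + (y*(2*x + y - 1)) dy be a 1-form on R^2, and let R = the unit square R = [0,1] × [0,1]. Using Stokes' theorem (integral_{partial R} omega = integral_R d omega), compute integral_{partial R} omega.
integral_(partial R) omega = 3

Stokes: integral_partial_R omega = integral_R d omega with d omega = (∂Q/∂x - ∂P/∂y) dx ∧ dy.
  ∂Q/∂x = 2*y
  ∂P/∂y = 2*x - 3
  integrand = ∂Q/∂x - ∂P/∂y = -2*x + 2*y + 3.
Integrating over R: integral_0^1 integral_0^1 (-2*x + 2*y + 3) dx dy = 3.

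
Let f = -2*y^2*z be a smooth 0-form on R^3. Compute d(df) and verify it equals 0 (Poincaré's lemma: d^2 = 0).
d(df) = 0

Step 1: df = sum_i (∂f/∂x_i) dx_i = (0) dx + (-4*y*z) dy + (-2*y^2) dz.
Step 2: Apply d again. Using the 1-form formula, the coefficient of dx ∧ dy in d(df) is ∂^2 f/∂x ∂y - ∂^2 f/∂y ∂x = (0) - (0) = 0 (equality of mixed partials for smooth f).
Similarly for dx ∧ dz and dy ∧ dz — all coefficients vanish. So d(df) = 0.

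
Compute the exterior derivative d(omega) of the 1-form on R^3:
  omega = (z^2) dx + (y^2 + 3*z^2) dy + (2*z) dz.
d(omega) = (-2*z) dx ∧ dz + (-6*z) dy ∧ dz

For a 1-form omega = sum_i f_i dx_i, the exterior derivative is
  d(omega) = sum_{i < j} (∂f_j/∂x_i - ∂f_i/∂x_j) dx_i ∧ dx_j.
  coefficient of dx ∧ dz: ∂f_3/∂x - ∂f_1/∂z = ∂(2*z)/∂x - ∂(z^2)/∂z = -2*z
  coefficient of dy ∧ dz: ∂f_3/∂y - ∂f_2/∂z = ∂(2*z)/∂y - ∂(y^2 + 3*z^2)/∂z = -6*z
Assembling: d(omega) = (-2*z) dx ∧ dz + (-6*z) dy ∧ dz.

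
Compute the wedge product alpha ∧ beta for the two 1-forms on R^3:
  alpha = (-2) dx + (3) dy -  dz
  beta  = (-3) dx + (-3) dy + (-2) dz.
alpha ∧ beta = (15) dx ∧ dy + (1) dx ∧ dz + (-9) dy ∧ dz

Distribute the wedge, using dx_i ∧ dx_j = -dx_j ∧ dx_i and dx_i ∧ dx_i = 0. For each pair (i, j) with i < j, the coefficient of dx_i ∧ dx_j in alpha ∧ beta is (alpha_i * beta_j - alpha_j * beta_i). Collecting: alpha ∧ beta = (15) dx ∧ dy + (1) dx ∧ dz + (-9) dy ∧ dz.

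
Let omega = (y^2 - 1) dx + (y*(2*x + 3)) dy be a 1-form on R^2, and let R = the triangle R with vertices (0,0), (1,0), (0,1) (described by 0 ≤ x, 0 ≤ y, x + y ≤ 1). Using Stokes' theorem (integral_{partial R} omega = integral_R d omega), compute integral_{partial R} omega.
integral_(partial R) omega = 0

Stokes: integral_partial_R omega = integral_R d omega with d omega = (∂Q/∂x - ∂P/∂y) dx ∧ dy.
  ∂Q/∂x = 2*y
  ∂P/∂y = 2*y
  integrand = ∂Q/∂x - ∂P/∂y = 0.
Integrating over R: integral_0^1 integral_0^{1-x} (0) dy dx = 0.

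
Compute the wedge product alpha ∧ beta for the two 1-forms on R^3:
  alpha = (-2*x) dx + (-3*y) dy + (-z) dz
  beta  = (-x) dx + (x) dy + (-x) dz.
alpha ∧ beta = (-x*(2*x + 3*y)) dx ∧ dy + (x*(2*x - z)) dx ∧ dz + (x*(3*y + z)) dy ∧ dz

Distribute the wedge, using dx_i ∧ dx_j = -dx_j ∧ dx_i and dx_i ∧ dx_i = 0. For each pair (i, j) with i < j, the coefficient of dx_i ∧ dx_j in alpha ∧ beta is (alpha_i * beta_j - alpha_j * beta_i). Collecting: alpha ∧ beta = (-x*(2*x + 3*y)) dx ∧ dy + (x*(2*x - z)) dx ∧ dz + (x*(3*y + z)) dy ∧ dz.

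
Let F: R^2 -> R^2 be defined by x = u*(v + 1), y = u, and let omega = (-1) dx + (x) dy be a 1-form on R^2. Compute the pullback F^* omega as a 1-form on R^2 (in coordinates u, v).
F^* omega = (u*v + u - v - 1) du + (-u) dv

Using F^*(f dg) = (f ∘ F) d(g ∘ F), substitute each coordinate x_i by F_i(u, v) in f_i, and replace dx_i by d F_i = (∂F_i/∂u) du + (∂F_i/∂v) dv.
  For the x component: f_1(F) = -1; d F_1 = (v + 1) du + (u) dv
  For the y component: f_2(F) = u*(v + 1); d F_2 = (1) du + (0) dv
Combining and collecting du, dv coefficients:
  coeff of du: u*v + u - v - 1
  coeff of dv: -u
F^* omega = (u*v + u - v - 1) du + (-u) dv.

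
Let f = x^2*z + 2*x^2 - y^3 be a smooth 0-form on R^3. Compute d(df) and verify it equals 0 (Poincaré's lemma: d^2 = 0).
d(df) = 0

Step 1: df = sum_i (∂f/∂x_i) dx_i = (2*x*(z + 2)) dx + (-3*y^2) dy + (x^2) dz.
Step 2: Apply d again. Using the 1-form formula, the coefficient of dx ∧ dy in d(df) is ∂^2 f/∂x ∂y - ∂^2 f/∂y ∂x = (0) - (0) = 0 (equality of mixed partials for smooth f).
Similarly for dx ∧ dz and dy ∧ dz — all coefficients vanish. So d(df) = 0.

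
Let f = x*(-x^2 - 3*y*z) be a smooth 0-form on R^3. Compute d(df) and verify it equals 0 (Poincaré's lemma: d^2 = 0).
d(df) = 0

Step 1: df = sum_i (∂f/∂x_i) dx_i = (-3*x^2 - 3*y*z) dx + (-3*x*z) dy + (-3*x*y) dz.
Step 2: Apply d again. Using the 1-form formula, the coefficient of dx ∧ dy in d(df) is ∂^2 f/∂x ∂y - ∂^2 f/∂y ∂x = (-3*z) - (-3*z) = 0 (equality of mixed partials for smooth f).
Similarly for dx ∧ dz and dy ∧ dz — all coefficients vanish. So d(df) = 0.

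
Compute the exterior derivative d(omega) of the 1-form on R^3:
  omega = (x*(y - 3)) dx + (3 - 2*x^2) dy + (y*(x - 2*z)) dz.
d(omega) = (-5*x) dx ∧ dy + (y) dx ∧ dz + (x - 2*z) dy ∧ dz

For a 1-form omega = sum_i f_i dx_i, the exterior derivative is
  d(omega) = sum_{i < j} (∂f_j/∂x_i - ∂f_i/∂x_j) dx_i ∧ dx_j.
  coefficient of dx ∧ dy: ∂f_2/∂x - ∂f_1/∂y = ∂(3 - 2*x^2)/∂x - ∂(x*(y - 3))/∂y = -5*x
  coefficient of dx ∧ dz: ∂f_3/∂x - ∂f_1/∂z = ∂(y*(x - 2*z))/∂x - ∂(x*(y - 3))/∂z = y
  coefficient of dy ∧ dz: ∂f_3/∂y - ∂f_2/∂z = ∂(y*(x - 2*z))/∂y - ∂(3 - 2*x^2)/∂z = x - 2*z
Assembling: d(omega) = (-5*x) dx ∧ dy + (y) dx ∧ dz + (x - 2*z) dy ∧ dz.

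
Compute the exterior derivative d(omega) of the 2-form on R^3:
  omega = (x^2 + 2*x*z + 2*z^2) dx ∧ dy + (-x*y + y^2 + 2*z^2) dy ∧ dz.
d(omega) = (2*x - y + 4*z) dx ∧ dy ∧ dz

For a 2-form omega = sum_{i<j} g_{ij} dx_i ∧ dx_j, the exterior derivative is
  d(omega) = sum_{i<j} d(g_{ij}) ∧ dx_i ∧ dx_j = sum_{i<j, k} (∂g_{ij}/∂x_k) dx_k ∧ dx_i ∧ dx_j.
Expand each term, using dx_k ∧ dx_i ∧ dx_j = sgn(permutation) dx_{(a)} ∧ dx_{(b)} ∧ dx_{(c)} with (a < b < c) sorted:
  d(x^2 + 2*x*z + 2*z^2) includes (∂/∂z)(x^2 + 2*x*z + 2*z^2) dz = (2*x + 4*z) dz, which multiplied by dx ∧ dy gives (2*x + 4*z) dx ∧ dy ∧ dz
  d(-x*y + y^2 + 2*z^2) includes (∂/∂x)(-x*y + y^2 + 2*z^2) dx = (-y) dx, which multiplied by dy ∧ dz gives (-y) dx ∧ dy ∧ dz
Collecting like 3-forms: d(omega) = (2*x - y + 4*z) dx ∧ dy ∧ dz.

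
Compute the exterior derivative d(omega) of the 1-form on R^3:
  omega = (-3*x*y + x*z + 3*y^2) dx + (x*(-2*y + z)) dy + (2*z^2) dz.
d(omega) = (3*x - 8*y + z) dx ∧ dy + (-x) dx ∧ dz + (-x) dy ∧ dz

For a 1-form omega = sum_i f_i dx_i, the exterior derivative is
  d(omega) = sum_{i < j} (∂f_j/∂x_i - ∂f_i/∂x_j) dx_i ∧ dx_j.
  coefficient of dx ∧ dy: ∂f_2/∂x - ∂f_1/∂y = ∂(x*(-2*y + z))/∂x - ∂(-3*x*y + x*z + 3*y^2)/∂y = 3*x - 8*y + z
  coefficient of dx ∧ dz: ∂f_3/∂x - ∂f_1/∂z = ∂(2*z^2)/∂x - ∂(-3*x*y + x*z + 3*y^2)/∂z = -x
  coefficient of dy ∧ dz: ∂f_3/∂y - ∂f_2/∂z = ∂(2*z^2)/∂y - ∂(x*(-2*y + z))/∂z = -x
Assembling: d(omega) = (3*x - 8*y + z) dx ∧ dy + (-x) dx ∧ dz + (-x) dy ∧ dz.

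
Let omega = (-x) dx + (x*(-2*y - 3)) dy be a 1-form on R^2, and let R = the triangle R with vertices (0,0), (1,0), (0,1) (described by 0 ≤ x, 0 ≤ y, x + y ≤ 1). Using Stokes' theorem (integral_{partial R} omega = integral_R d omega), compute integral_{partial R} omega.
integral_(partial R) omega = -11/6

Stokes: integral_partial_R omega = integral_R d omega with d omega = (∂Q/∂x - ∂P/∂y) dx ∧ dy.
  ∂Q/∂x = -2*y - 3
  ∂P/∂y = 0
  integrand = ∂Q/∂x - ∂P/∂y = -2*y - 3.
Integrating over R: integral_0^1 integral_0^{1-x} (-2*y - 3) dy dx = -11/6.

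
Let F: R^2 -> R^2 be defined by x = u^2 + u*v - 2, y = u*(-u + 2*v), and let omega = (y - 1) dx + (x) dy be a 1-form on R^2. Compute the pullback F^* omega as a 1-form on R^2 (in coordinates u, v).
F^* omega = (-4*u^3 + 3*u^2*v + 4*u*v^2 + 2*u - 5*v) du + (u*(u^2 + 4*u*v - 5)) dv

Using F^*(f dg) = (f ∘ F) d(g ∘ F), substitute each coordinate x_i by F_i(u, v) in f_i, and replace dx_i by d F_i = (∂F_i/∂u) du + (∂F_i/∂v) dv.
  For the x component: f_1(F) = -u^2 + 2*u*v - 1; d F_1 = (2*u + v) du + (u) dv
  For the y component: f_2(F) = u^2 + u*v - 2; d F_2 = (-2*u + 2*v) du + (2*u) dv
Combining and collecting du, dv coefficients:
  coeff of du: -4*u^3 + 3*u^2*v + 4*u*v^2 + 2*u - 5*v
  coeff of dv: u*(u^2 + 4*u*v - 5)
F^* omega = (-4*u^3 + 3*u^2*v + 4*u*v^2 + 2*u - 5*v) du + (u*(u^2 + 4*u*v - 5)) dv.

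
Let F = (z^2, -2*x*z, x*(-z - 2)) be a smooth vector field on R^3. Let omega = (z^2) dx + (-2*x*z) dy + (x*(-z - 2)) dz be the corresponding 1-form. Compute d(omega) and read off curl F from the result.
d(omega) = (2*x) dy ∧ dz + (3*z + 2) dz ∧ dx + (-2*z) dx ∧ dy; curl F = (2*x, 3*z + 2, -2*z)

d omega = sum_{i<j} (∂f_j/∂x_i - ∂f_i/∂x_j) dx_i ∧ dx_j. Under the identification (dy ∧ dz, dz ∧ dx, dx ∧ dy) ↔ (e_x, e_y, e_z), the coefficients are exactly the components of curl F. Compute:
  ∂R/∂y - ∂Q/∂z = (0) - (-2*x) = 2*x
  ∂P/∂z - ∂R/∂x = (2*z) - (-z - 2) = 3*z + 2
  ∂Q/∂x - ∂P/∂y = (-2*z) - (0) = -2*z.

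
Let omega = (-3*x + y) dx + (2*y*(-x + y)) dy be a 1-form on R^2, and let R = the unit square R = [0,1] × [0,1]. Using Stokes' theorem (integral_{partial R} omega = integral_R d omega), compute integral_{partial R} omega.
integral_(partial R) omega = -2

Stokes: integral_partial_R omega = integral_R d omega with d omega = (∂Q/∂x - ∂P/∂y) dx ∧ dy.
  ∂Q/∂x = -2*y
  ∂P/∂y = 1
  integrand = ∂Q/∂x - ∂P/∂y = -2*y - 1.
Integrating over R: integral_0^1 integral_0^1 (-2*y - 1) dx dy = -2.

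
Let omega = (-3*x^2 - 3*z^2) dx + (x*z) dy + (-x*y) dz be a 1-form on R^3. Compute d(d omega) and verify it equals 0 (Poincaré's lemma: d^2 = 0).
d(d omega) = 0

Step 1: d omega = sum_{i<j} (∂f_j/∂x_i - ∂f_i/∂x_j) dx_i ∧ dx_j:
  coeff of dx ∧ dy: z
  coeff of dx ∧ dz: -y + 6*z
  coeff of dy ∧ dz: -2*x
Step 2: Apply d again to each 2-form coefficient. The only possible 3-form in R^3 is dx ∧ dy ∧ dz, with coefficient
  ∂(coeff of dy∧dz)/∂x - ∂(coeff of dx∧dz)/∂y + ∂(coeff of dx∧dy)/∂z
  = ∂/∂x (-2*x) - ∂/∂y (-y + 6*z) + ∂/∂z (z).
Each of these terms simplifies to sums of mixed partials that cancel in pairs. The result is 0 (by equality of mixed partials for smooth functions — Schwarz / Clairaut).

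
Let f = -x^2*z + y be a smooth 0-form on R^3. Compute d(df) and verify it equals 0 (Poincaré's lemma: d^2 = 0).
d(df) = 0

Step 1: df = sum_i (∂f/∂x_i) dx_i = (-2*x*z) dx + (1) dy + (-x^2) dz.
Step 2: Apply d again. Using the 1-form formula, the coefficient of dx ∧ dy in d(df) is ∂^2 f/∂x ∂y - ∂^2 f/∂y ∂x = (0) - (0) = 0 (equality of mixed partials for smooth f).
Similarly for dx ∧ dz and dy ∧ dz — all coefficients vanish. So d(df) = 0.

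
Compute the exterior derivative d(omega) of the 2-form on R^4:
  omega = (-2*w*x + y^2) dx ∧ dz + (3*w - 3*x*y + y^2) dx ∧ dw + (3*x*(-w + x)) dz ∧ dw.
d(omega) = (-2*y) dx ∧ dy ∧ dz + (-3*w + 4*x) dx ∧ dz ∧ dw + (3*x - 2*y) dx ∧ dy ∧ dw

For a 2-form omega = sum_{i<j} g_{ij} dx_i ∧ dx_j, the exterior derivative is
  d(omega) = sum_{i<j} d(g_{ij}) ∧ dx_i ∧ dx_j = sum_{i<j, k} (∂g_{ij}/∂x_k) dx_k ∧ dx_i ∧ dx_j.
Expand each term, using dx_k ∧ dx_i ∧ dx_j = sgn(permutation) dx_{(a)} ∧ dx_{(b)} ∧ dx_{(c)} with (a < b < c) sorted:
  d(-2*w*x + y^2) includes (∂/∂y)(-2*w*x + y^2) dy = (2*y) dy, which multiplied by dx ∧ dz gives (-2*y) dx ∧ dy ∧ dz
  d(-2*w*x + y^2) includes (∂/∂w)(-2*w*x + y^2) dw = (-2*x) dw, which multiplied by dx ∧ dz gives (-2*x) dx ∧ dz ∧ dw
  d(3*w - 3*x*y + y^2) includes (∂/∂y)(3*w - 3*x*y + y^2) dy = (-3*x + 2*y) dy, which multiplied by dx ∧ dw gives (3*x - 2*y) dx ∧ dy ∧ dw
  d(3*x*(-w + x)) includes (∂/∂x)(3*x*(-w + x)) dx = (-3*w + 6*x) dx, which multiplied by dz ∧ dw gives (-3*w + 6*x) dx ∧ dz ∧ dw
Collecting like 3-forms: d(omega) = (-2*y) dx ∧ dy ∧ dz + (-3*w + 4*x) dx ∧ dz ∧ dw + (3*x - 2*y) dx ∧ dy ∧ dw.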